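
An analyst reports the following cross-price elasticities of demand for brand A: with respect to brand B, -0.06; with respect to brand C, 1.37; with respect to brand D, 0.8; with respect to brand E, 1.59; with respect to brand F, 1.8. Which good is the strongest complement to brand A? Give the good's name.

brand B

Complements have ε < 0. The most negative value is -0.06 (brand B).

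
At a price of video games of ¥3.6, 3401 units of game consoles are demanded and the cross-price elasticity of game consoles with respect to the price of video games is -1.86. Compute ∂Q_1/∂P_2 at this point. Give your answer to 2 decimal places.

-1757.18

ε = (∂Q_1/∂P_2)·(P_2/Q_1) ⇒ ∂Q_1/∂P_2 = ε·Q_1/P_2 = -1.86 × 3401/3.6 ≈ -1757.18.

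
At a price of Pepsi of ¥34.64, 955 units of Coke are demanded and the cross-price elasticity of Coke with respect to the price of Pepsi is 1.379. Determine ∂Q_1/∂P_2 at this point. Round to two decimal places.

38.02

ε = (∂Q_1/∂P_2)·(P_2/Q_1) ⇒ ∂Q_1/∂P_2 = ε·Q_1/P_2 = 1.379 × 955/34.64 ≈ 38.02.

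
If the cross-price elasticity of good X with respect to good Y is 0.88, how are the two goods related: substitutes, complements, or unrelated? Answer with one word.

substitutes

ε = 0.88 > 0, so a higher price of good Y raises demand for good X: substitutes.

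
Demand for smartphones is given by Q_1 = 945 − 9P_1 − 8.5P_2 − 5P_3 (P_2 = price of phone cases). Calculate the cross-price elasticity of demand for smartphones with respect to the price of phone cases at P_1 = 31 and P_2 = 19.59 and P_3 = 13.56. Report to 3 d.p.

-0.386

At P_1 = 31 and P_2 = 19.59 and P_3 = 13.56: Q_1 = 431.685.
∂Q_1/∂P_2 = -8.5.
ε = (∂Q_1/∂P_2)(P_2/Q_1) = -8.5 × (19.59/431.685) ≈ -0.386.
Since ε < 0, smartphones and phone cases are complements.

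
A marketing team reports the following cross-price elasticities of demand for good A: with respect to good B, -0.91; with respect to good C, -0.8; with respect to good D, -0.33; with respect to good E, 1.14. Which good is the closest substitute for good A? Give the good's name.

good E

Substitutes have ε > 0. Among the positive values, 1.14 (good E) is largest.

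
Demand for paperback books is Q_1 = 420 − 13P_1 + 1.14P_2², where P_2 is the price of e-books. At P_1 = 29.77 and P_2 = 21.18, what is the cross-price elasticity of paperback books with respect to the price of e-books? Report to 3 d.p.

At P_1 = 29.77 and P_2 = 21.18: Q_1 = 544.385.
∂Q_1/∂P_2 = 2.28P_2 = 2.28(21.18) = 48.2904.
ε = (∂Q_1/∂P_2)(P_2/Q_1) = 48.2904 × (21.18/544.385) ≈ 1.879.
ε > 0: substitutes.

1.879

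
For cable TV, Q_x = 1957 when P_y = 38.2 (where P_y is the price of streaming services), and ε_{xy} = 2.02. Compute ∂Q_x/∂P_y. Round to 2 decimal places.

ε = (∂Q_x/∂P_y)·(P_y/Q_x) ⇒ ∂Q_x/∂P_y = ε·Q_x/P_y = 2.02 × 1957/38.2 ≈ 103.49.

103.49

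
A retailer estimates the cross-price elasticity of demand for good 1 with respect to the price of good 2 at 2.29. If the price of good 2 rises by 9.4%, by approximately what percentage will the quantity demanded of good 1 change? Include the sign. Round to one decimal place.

21.5%

%ΔQ ≈ ε × %ΔP of good 2 = 2.29 × (9.4%) = 21.5%.
Demand for good 1 rises by about 21.5%.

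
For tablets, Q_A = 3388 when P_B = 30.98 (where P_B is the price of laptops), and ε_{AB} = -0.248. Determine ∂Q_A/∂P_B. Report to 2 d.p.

-27.12

ε = (∂Q_A/∂P_B)·(P_B/Q_A) ⇒ ∂Q_A/∂P_B = ε·Q_A/P_B = -0.248 × 3388/30.98 ≈ -27.12.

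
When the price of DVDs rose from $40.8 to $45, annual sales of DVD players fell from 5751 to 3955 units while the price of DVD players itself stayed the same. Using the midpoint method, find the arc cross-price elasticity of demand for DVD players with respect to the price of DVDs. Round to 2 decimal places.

-3.78

ΔQ_A = 3955 − 5751 = -1796; ΔP_B = 45 − 40.8 = 4.2.
Midpoints: Q̄_A = 4853.0, P̄_B = 42.90.
ε = (ΔQ_A/Q̄_A)/(ΔP_B/P̄_B) = (-1796/4853.0)/(4.2/42.90) ≈ -3.78.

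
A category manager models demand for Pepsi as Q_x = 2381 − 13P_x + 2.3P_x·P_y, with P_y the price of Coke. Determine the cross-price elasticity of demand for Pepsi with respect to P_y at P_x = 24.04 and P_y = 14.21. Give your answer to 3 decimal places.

0.275

At P_x = 24.04 and P_y = 14.21: Q_x = 2854.179.
∂Q_x/∂P_y = 2.3P_x = 2.3(24.04) = 55.2920.
ε = (∂Q_x/∂P_y)(P_y/Q_x) = 55.2920 × (14.21/2854.179) ≈ 0.275.
ε > 0: substitutes.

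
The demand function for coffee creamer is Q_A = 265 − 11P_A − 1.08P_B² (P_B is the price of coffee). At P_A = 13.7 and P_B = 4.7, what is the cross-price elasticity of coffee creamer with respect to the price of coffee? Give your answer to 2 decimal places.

At P_A = 13.7 and P_B = 4.7: Q_A = 90.443.
∂Q_A/∂P_B = -2.16P_B = -2.16(4.7) = -10.1520.
ε = (∂Q_A/∂P_B)(P_B/Q_A) = -10.1520 × (4.7/90.443) ≈ -0.53.

-0.53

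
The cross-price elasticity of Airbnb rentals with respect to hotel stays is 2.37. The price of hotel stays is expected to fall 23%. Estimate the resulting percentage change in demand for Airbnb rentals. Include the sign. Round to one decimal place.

-54.5%

%ΔQ ≈ ε × %ΔP of hotel stays = 2.37 × (-23%) = -54.5%.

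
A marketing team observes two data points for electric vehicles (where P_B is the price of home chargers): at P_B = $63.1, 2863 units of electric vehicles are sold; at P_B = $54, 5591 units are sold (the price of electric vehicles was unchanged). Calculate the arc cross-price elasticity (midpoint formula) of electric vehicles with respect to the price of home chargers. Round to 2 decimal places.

ΔQ_A = 5591 − 2863 = 2728; ΔP_B = 54 − 63.1 = -9.1.
Midpoints: Q̄_A = 4227.0, P̄_B = 58.55.
ε = (ΔQ_A/Q̄_A)/(ΔP_B/P̄_B) = (2728/4227.0)/(-9.1/58.55) ≈ -4.15.
ε < 0: electric vehicles and home chargers are complements.

-4.15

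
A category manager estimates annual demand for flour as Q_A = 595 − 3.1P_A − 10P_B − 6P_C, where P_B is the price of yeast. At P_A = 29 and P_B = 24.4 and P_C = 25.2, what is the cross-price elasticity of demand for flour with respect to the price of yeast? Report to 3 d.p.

-2.220

At P_A = 29 and P_B = 24.4 and P_C = 25.2: Q_A = 109.9.
∂Q_A/∂P_B = -10.
ε = (∂Q_A/∂P_B)(P_B/Q_A) = -10 × (24.4/109.9) ≈ -2.220.
Since ε < 0, flour and yeast are complements.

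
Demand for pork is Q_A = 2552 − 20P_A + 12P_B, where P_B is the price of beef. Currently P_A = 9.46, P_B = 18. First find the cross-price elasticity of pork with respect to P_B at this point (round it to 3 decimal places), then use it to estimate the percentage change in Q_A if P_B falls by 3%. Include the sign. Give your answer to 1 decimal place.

-0.3%

At P_A = 9.46, P_B = 18: Q_A = 2578.8.
∂Q_A/∂P_B = 12.
ε = (∂Q_A/∂P_B)(P_B/Q_A) = 12.0000 × 18/2578.8 ≈ 0.084.
%ΔQ_A ≈ ε × %ΔP_B = 0.084 × (-3%) = -0.3%.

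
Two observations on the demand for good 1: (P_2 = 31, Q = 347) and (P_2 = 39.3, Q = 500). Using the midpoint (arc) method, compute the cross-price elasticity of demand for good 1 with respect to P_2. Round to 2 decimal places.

1.53

ΔQ_1 = 500 − 347 = 153; ΔP_2 = 39.3 − 31 = 8.3.
Midpoints: Q̄_1 = 423.5, P̄_2 = 35.15.
ε = (ΔQ_1/Q̄_1)/(ΔP_2/P̄_2) = (153/423.5)/(8.3/35.15) ≈ 1.53.
ε > 0: good 1 and good 2 are substitutes.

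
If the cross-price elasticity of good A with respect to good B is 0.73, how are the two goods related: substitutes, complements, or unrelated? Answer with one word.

ε = 0.73 > 0, so a higher price of good B raises demand for good A: substitutes.

substitutes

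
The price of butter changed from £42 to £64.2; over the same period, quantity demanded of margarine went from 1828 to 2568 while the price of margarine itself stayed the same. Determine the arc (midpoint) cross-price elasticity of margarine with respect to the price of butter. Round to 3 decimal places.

0.805

ΔQ_A = 2568 − 1828 = 740; ΔP_B = 64.2 − 42 = 22.2.
Midpoints: Q̄_A = 2198.0, P̄_B = 53.10.
ε = (ΔQ_A/Q̄_A)/(ΔP_B/P̄_B) = (740/2198.0)/(22.2/53.10) ≈ 0.805.
ε > 0: margarine and butter are substitutes.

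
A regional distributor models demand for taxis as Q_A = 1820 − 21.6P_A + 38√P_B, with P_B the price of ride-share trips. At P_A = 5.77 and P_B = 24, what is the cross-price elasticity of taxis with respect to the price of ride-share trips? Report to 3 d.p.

0.049

At P_A = 5.77 and P_B = 24: Q_A = 1881.529.
∂Q_A/∂P_B = 38/(2√P_B) = 38/(2√24) = 3.8784.
ε = (∂Q_A/∂P_B)(P_B/Q_A) = 3.8784 × (24/1881.529) ≈ 0.049.
ε > 0: substitutes.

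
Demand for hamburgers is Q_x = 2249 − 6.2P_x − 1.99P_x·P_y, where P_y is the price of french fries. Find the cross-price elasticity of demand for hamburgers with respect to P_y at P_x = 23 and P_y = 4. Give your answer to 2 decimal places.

-0.10

At P_x = 23 and P_y = 4: Q_x = 1923.32.
∂Q_x/∂P_y = -1.99P_x = -1.99(23) = -45.7700.
ε = (∂Q_x/∂P_y)(P_y/Q_x) = -45.7700 × (4/1923.32) ≈ -0.10.
ε < 0: complements.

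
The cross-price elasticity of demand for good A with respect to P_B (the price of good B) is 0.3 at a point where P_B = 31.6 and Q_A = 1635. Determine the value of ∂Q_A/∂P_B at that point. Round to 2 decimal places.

15.52

ε = (∂Q_A/∂P_B)·(P_B/Q_A) ⇒ ∂Q_A/∂P_B = ε·Q_A/P_B = 0.3 × 1635/31.6 ≈ 15.52.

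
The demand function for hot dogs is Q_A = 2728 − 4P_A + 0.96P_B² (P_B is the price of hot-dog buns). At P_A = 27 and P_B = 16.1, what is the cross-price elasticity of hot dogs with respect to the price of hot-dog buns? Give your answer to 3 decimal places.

0.173

At P_A = 27 and P_B = 16.1: Q_A = 2868.842.
∂Q_A/∂P_B = 1.92P_B = 1.92(16.1) = 30.9120.
ε = (∂Q_A/∂P_B)(P_B/Q_A) = 30.9120 × (16.1/2868.842) ≈ 0.173.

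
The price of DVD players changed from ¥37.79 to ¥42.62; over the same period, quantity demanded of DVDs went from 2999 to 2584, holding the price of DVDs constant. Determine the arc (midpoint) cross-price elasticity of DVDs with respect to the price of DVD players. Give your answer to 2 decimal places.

-1.24

ΔQ_A = 2584 − 2999 = -415; ΔP_B = 42.62 − 37.79 = 4.83.
Midpoints: Q̄_A = 2791.5, P̄_B = 40.20.
ε = (ΔQ_A/Q̄_A)/(ΔP_B/P̄_B) = (-415/2791.5)/(4.83/40.20) ≈ -1.24.
ε < 0: DVDs and DVD players are complements.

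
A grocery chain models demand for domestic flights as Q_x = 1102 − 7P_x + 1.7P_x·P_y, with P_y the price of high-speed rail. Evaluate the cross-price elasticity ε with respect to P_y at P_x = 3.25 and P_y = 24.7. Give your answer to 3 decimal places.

At P_x = 3.25 and P_y = 24.7: Q_x = 1215.717.
∂Q_x/∂P_y = 1.7P_x = 1.7(3.25) = 5.5250.
ε = (∂Q_x/∂P_y)(P_y/Q_x) = 5.5250 × (24.7/1215.717) ≈ 0.112.

0.112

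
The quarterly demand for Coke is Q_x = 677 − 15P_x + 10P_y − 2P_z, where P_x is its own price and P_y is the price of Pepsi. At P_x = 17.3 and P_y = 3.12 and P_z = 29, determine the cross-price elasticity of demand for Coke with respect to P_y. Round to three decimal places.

At P_x = 17.3 and P_y = 3.12 and P_z = 29: Q_x = 390.7.
∂Q_x/∂P_y = 10.
ε = (∂Q_x/∂P_y)(P_y/Q_x) = 10 × (3.12/390.7) ≈ 0.080.

0.080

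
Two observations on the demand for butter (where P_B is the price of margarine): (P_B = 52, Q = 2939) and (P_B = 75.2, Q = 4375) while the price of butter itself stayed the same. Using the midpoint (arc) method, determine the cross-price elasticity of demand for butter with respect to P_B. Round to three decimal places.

1.076

ΔQ_A = 4375 − 2939 = 1436; ΔP_B = 75.2 − 52 = 23.2.
Midpoints: Q̄_A = 3657.0, P̄_B = 63.60.
ε = (ΔQ_A/Q̄_A)/(ΔP_B/P̄_B) = (1436/3657.0)/(23.2/63.60) ≈ 1.076.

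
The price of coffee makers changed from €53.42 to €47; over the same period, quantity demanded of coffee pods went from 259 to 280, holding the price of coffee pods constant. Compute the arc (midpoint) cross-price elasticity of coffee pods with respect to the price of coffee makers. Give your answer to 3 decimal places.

-0.609

ΔQ_A = 280 − 259 = 21; ΔP_B = 47 − 53.42 = -6.42.
Midpoints: Q̄_A = 269.5, P̄_B = 50.21.
ε = (ΔQ_A/Q̄_A)/(ΔP_B/P̄_B) = (21/269.5)/(-6.42/50.21) ≈ -0.609.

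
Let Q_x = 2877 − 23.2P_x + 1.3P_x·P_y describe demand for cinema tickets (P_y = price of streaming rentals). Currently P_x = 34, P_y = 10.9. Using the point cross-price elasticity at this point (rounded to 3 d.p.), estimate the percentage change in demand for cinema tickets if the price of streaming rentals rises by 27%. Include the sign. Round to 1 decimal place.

5.0%

At P_x = 34, P_y = 10.9: Q_x = 2569.98.
∂Q_x/∂P_y = 1.3P_x = 44.2000.
ε = (∂Q_x/∂P_y)(P_y/Q_x) = 44.2000 × 10.9/2569.98 ≈ 0.187.
%ΔQ_x ≈ ε × %ΔP_y = 0.187 × (27%) = 5.0%.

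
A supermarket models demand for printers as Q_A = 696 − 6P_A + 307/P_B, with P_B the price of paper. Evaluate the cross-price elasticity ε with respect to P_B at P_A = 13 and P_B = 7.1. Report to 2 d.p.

At P_A = 13 and P_B = 7.1: Q_A = 661.239.
∂Q_A/∂P_B = −307/P_B² = -6.0901.
ε = (∂Q_A/∂P_B)(P_B/Q_A) = -6.0901 × (7.1/661.239) ≈ -0.07.
ε < 0: complements.

-0.07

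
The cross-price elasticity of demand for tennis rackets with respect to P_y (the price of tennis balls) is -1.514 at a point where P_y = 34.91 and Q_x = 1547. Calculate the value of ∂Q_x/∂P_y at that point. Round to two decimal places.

ε = (∂Q_x/∂P_y)·(P_y/Q_x) ⇒ ∂Q_x/∂P_y = ε·Q_x/P_y = -1.514 × 1547/34.91 ≈ -67.09.

-67.09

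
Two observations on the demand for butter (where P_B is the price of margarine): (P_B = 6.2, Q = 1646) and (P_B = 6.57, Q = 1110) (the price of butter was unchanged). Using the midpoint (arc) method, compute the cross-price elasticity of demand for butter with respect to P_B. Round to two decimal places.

-6.71

ΔQ_A = 1110 − 1646 = -536; ΔP_B = 6.57 − 6.2 = 0.37.
Midpoints: Q̄_A = 1378.0, P̄_B = 6.38.
ε = (ΔQ_A/Q̄_A)/(ΔP_B/P̄_B) = (-536/1378.0)/(0.37/6.38) ≈ -6.71.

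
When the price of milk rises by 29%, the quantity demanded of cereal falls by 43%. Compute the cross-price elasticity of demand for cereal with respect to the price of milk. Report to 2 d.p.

ε = (%ΔQ of cereal) / (%ΔP of milk) = (-43%) / (29%) ≈ -1.48.

-1.48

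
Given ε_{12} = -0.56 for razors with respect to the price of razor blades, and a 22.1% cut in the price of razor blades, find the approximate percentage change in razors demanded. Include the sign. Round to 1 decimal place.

12.4%

%ΔQ ≈ ε × %ΔP of razor blades = -0.56 × (-22.1%) = 12.4%.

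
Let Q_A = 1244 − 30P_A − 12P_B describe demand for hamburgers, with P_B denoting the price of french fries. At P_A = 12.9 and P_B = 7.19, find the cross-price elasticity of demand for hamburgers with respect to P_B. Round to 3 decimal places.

At P_A = 12.9 and P_B = 7.19: Q_A = 770.72.
∂Q_A/∂P_B = -12.
ε = (∂Q_A/∂P_B)(P_B/Q_A) = -12 × (7.19/770.72) ≈ -0.112.

-0.112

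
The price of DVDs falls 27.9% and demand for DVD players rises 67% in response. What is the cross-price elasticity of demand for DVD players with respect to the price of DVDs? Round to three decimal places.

ε = (%ΔQ of DVD players) / (%ΔP of DVDs) = (67%) / (-27.9%) ≈ -2.401.
Negative cross-price elasticity: complements.

-2.401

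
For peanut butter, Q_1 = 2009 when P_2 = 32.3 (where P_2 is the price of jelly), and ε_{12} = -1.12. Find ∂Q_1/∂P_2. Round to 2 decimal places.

ε = (∂Q_1/∂P_2)·(P_2/Q_1) ⇒ ∂Q_1/∂P_2 = ε·Q_1/P_2 = -1.12 × 2009/32.3 ≈ -69.66.

-69.66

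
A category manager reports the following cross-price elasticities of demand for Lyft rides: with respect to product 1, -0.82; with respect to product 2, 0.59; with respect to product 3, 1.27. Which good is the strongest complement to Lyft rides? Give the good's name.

Complements have ε < 0. The most negative value is -0.82 (product 1).

product 1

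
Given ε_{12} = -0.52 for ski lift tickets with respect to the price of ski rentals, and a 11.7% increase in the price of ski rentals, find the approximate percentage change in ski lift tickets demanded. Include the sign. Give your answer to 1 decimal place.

-6.1%

%ΔQ ≈ ε × %ΔP of ski rentals = -0.52 × (11.7%) = -6.1%.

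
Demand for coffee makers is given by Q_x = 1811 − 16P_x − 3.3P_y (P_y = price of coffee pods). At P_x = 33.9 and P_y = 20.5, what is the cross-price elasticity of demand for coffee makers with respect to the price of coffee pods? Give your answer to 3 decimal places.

-0.056

At P_x = 33.9 and P_y = 20.5: Q_x = 1200.95.
∂Q_x/∂P_y = -3.3.
ε = (∂Q_x/∂P_y)(P_y/Q_x) = -3.3 × (20.5/1200.95) ≈ -0.056.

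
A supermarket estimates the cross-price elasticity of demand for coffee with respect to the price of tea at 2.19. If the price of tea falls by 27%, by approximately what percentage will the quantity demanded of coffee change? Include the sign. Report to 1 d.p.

%ΔQ ≈ ε × %ΔP of tea = 2.19 × (-27%) = -59.1%.
Demand for coffee falls by about 59.1%.

-59.1%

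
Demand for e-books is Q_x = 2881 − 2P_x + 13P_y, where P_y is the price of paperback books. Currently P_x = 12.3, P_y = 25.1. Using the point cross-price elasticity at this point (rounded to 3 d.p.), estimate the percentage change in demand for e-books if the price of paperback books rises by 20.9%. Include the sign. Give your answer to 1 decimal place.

2.2%

At P_x = 12.3, P_y = 25.1: Q_x = 3182.7.
∂Q_x/∂P_y = 13.
ε = (∂Q_x/∂P_y)(P_y/Q_x) = 13.0000 × 25.1/3182.7 ≈ 0.103.
%ΔQ_x ≈ ε × %ΔP_y = 0.103 × (20.9%) = 2.2%.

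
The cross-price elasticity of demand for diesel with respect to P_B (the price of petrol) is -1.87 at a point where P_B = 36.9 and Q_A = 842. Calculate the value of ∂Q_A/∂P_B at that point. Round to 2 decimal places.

ε = (∂Q_A/∂P_B)·(P_B/Q_A) ⇒ ∂Q_A/∂P_B = ε·Q_A/P_B = -1.87 × 842/36.9 ≈ -42.67.

-42.67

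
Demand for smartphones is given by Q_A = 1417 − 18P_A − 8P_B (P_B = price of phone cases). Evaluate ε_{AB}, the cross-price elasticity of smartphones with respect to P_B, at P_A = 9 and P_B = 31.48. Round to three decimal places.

-0.251

At P_A = 9 and P_B = 31.48: Q_A = 1003.16.
∂Q_A/∂P_B = -8.
ε = (∂Q_A/∂P_B)(P_B/Q_A) = -8 × (31.48/1003.16) ≈ -0.251.
Since ε < 0, smartphones and phone cases are complements.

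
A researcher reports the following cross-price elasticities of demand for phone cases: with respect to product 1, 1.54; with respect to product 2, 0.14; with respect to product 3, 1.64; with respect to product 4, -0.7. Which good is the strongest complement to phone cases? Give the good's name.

product 4

Complements have ε < 0. The most negative value is -0.7 (product 4).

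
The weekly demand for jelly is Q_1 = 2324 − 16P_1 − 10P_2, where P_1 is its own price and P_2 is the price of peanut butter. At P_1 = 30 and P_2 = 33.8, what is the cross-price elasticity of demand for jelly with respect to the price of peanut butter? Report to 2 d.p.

-0.22

At P_1 = 30 and P_2 = 33.8: Q_1 = 1506.
∂Q_1/∂P_2 = -10.
ε = (∂Q_1/∂P_2)(P_2/Q_1) = -10 × (33.8/1506) ≈ -0.22.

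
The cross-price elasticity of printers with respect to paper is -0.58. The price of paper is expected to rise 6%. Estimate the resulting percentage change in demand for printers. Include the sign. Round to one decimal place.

-3.5%

%ΔQ ≈ ε × %ΔP of paper = -0.58 × (6%) = -3.5%.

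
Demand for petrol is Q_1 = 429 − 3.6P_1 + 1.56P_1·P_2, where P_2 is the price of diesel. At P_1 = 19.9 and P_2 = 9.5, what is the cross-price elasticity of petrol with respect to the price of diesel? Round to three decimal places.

0.452

At P_1 = 19.9 and P_2 = 9.5: Q_1 = 652.278.
∂Q_1/∂P_2 = 1.56P_1 = 1.56(19.9) = 31.0440.
ε = (∂Q_1/∂P_2)(P_2/Q_1) = 31.0440 × (9.5/652.278) ≈ 0.452.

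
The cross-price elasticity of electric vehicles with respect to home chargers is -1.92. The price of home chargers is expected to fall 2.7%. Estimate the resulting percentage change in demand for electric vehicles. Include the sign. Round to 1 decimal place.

5.2%

%ΔQ ≈ ε × %ΔP of home chargers = -1.92 × (-2.7%) = 5.2%.
Demand for electric vehicles rises by about 5.2%.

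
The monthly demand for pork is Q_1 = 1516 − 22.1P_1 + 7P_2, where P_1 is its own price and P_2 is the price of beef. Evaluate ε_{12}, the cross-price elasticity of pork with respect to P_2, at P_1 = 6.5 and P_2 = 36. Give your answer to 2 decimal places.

At P_1 = 6.5 and P_2 = 36: Q_1 = 1624.35.
∂Q_1/∂P_2 = 7.
ε = (∂Q_1/∂P_2)(P_2/Q_1) = 7 × (36/1624.35) ≈ 0.16.
Since ε > 0, pork and beef are substitutes.

0.16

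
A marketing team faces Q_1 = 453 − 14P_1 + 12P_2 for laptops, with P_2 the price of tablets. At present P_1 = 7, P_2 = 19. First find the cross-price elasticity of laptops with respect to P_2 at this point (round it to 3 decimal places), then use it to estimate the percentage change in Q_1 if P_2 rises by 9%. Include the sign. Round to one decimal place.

At P_1 = 7, P_2 = 19: Q_1 = 583.
∂Q_1/∂P_2 = 12.
ε = (∂Q_1/∂P_2)(P_2/Q_1) = 12.0000 × 19/583 ≈ 0.391.
%ΔQ_1 ≈ ε × %ΔP_2 = 0.391 × (9%) = 3.5%.

3.5%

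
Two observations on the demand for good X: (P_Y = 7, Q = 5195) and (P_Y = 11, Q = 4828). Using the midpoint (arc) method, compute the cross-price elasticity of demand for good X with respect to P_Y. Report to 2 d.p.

ΔQ_X = 4828 − 5195 = -367; ΔP_Y = 11 − 7 = 4.
Midpoints: Q̄_X = 5011.5, P̄_Y = 9.00.
ε = (ΔQ_X/Q̄_X)/(ΔP_Y/P̄_Y) = (-367/5011.5)/(4/9.00) ≈ -0.16.
ε < 0: good X and good Y are complements.

-0.16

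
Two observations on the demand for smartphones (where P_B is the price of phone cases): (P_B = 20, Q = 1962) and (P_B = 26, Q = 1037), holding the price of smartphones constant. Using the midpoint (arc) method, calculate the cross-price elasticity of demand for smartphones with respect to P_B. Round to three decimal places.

ΔQ_A = 1037 − 1962 = -925; ΔP_B = 26 − 20 = 6.
Midpoints: Q̄_A = 1499.5, P̄_B = 23.00.
ε = (ΔQ_A/Q̄_A)/(ΔP_B/P̄_B) = (-925/1499.5)/(6/23.00) ≈ -2.365.

-2.365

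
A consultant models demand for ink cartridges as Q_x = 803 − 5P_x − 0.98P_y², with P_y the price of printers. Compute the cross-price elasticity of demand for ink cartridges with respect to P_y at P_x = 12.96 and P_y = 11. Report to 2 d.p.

At P_x = 12.96 and P_y = 11: Q_x = 619.62.
∂Q_x/∂P_y = -1.96P_y = -1.96(11) = -21.5600.
ε = (∂Q_x/∂P_y)(P_y/Q_x) = -21.5600 × (11/619.62) ≈ -0.38.

-0.38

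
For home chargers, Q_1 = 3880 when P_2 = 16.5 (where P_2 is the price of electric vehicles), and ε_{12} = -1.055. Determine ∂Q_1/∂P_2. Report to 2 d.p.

ε = (∂Q_1/∂P_2)·(P_2/Q_1) ⇒ ∂Q_1/∂P_2 = ε·Q_1/P_2 = -1.055 × 3880/16.5 ≈ -248.08.

-248.08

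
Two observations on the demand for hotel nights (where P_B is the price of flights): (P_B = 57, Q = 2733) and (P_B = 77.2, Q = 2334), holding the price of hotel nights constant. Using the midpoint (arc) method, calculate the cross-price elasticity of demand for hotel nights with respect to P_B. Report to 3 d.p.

ΔQ_A = 2334 − 2733 = -399; ΔP_B = 77.2 − 57 = 20.2.
Midpoints: Q̄_A = 2533.5, P̄_B = 67.10.
ε = (ΔQ_A/Q̄_A)/(ΔP_B/P̄_B) = (-399/2533.5)/(20.2/67.10) ≈ -0.523.
ε < 0: hotel nights and flights are complements.

-0.523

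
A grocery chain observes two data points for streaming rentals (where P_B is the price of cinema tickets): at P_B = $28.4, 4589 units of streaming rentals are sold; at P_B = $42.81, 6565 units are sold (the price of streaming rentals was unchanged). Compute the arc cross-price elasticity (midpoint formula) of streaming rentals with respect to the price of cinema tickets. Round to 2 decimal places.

0.88

ΔQ_A = 6565 − 4589 = 1976; ΔP_B = 42.81 − 28.4 = 14.41.
Midpoints: Q̄_A = 5577.0, P̄_B = 35.61.
ε = (ΔQ_A/Q̄_A)/(ΔP_B/P̄_B) = (1976/5577.0)/(14.41/35.61) ≈ 0.88.
ε > 0: streaming rentals and cinema tickets are substitutes.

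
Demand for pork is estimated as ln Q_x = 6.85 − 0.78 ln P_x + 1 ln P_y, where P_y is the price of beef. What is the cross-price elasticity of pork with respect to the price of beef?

1.00

In a log-linear (constant-elasticity) demand function, the coefficient on ln P_y is the cross-price elasticity.
ε = 1.00. Positive, so pork and beef are substitutes.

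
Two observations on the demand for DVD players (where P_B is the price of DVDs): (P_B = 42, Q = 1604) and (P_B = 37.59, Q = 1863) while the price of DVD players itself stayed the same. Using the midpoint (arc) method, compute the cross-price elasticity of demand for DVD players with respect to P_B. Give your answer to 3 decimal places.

-1.348

ΔQ_A = 1863 − 1604 = 259; ΔP_B = 37.59 − 42 = -4.41.
Midpoints: Q̄_A = 1733.5, P̄_B = 39.80.
ε = (ΔQ_A/Q̄_A)/(ΔP_B/P̄_B) = (259/1733.5)/(-4.41/39.80) ≈ -1.348.
ε < 0: DVD players and DVDs are complements.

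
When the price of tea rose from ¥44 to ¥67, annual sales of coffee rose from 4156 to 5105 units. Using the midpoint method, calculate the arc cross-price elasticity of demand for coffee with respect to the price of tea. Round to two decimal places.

0.49

ΔQ_A = 5105 − 4156 = 949; ΔP_B = 67 − 44 = 23.
Midpoints: Q̄_A = 4630.5, P̄_B = 55.50.
ε = (ΔQ_A/Q̄_A)/(ΔP_B/P̄_B) = (949/4630.5)/(23/55.50) ≈ 0.49.
ε > 0: coffee and tea are substitutes.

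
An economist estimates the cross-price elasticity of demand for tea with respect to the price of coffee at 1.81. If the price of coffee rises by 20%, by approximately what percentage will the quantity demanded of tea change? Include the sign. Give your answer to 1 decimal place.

%ΔQ ≈ ε × %ΔP of coffee = 1.81 × (20%) = 36.2%.

36.2%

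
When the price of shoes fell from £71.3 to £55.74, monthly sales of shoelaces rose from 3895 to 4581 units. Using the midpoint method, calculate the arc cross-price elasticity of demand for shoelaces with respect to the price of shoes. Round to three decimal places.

-0.661

ΔQ_A = 4581 − 3895 = 686; ΔP_B = 55.74 − 71.3 = -15.56.
Midpoints: Q̄_A = 4238.0, P̄_B = 63.52.
ε = (ΔQ_A/Q̄_A)/(ΔP_B/P̄_B) = (686/4238.0)/(-15.56/63.52) ≈ -0.661.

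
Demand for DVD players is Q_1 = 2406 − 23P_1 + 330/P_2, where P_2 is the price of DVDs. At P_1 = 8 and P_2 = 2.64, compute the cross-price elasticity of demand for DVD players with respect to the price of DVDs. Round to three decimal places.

-0.053

At P_1 = 8 and P_2 = 2.64: Q_1 = 2347.
∂Q_1/∂P_2 = −330/P_2² = -47.3485.
ε = (∂Q_1/∂P_2)(P_2/Q_1) = -47.3485 × (2.64/2347) ≈ -0.053.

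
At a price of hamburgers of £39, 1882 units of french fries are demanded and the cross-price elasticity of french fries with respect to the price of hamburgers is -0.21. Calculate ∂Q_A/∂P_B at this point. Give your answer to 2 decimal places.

-10.13

ε = (∂Q_A/∂P_B)·(P_B/Q_A) ⇒ ∂Q_A/∂P_B = ε·Q_A/P_B = -0.21 × 1882/39 ≈ -10.13.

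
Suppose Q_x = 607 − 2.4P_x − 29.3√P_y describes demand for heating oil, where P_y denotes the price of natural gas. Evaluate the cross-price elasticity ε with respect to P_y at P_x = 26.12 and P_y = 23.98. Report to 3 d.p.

At P_x = 26.12 and P_y = 23.98: Q_x = 400.832.
∂Q_x/∂P_y = -29.3/(2√P_y) = -29.3/(2√23.98) = -2.9917.
ε = (∂Q_x/∂P_y)(P_y/Q_x) = -2.9917 × (23.98/400.832) ≈ -0.179.
ε < 0: complements.

-0.179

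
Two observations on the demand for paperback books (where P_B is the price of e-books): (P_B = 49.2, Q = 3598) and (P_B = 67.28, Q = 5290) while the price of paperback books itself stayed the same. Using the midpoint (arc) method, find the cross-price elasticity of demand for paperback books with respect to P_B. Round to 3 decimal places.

1.226

ΔQ_A = 5290 − 3598 = 1692; ΔP_B = 67.28 − 49.2 = 18.08.
Midpoints: Q̄_A = 4444.0, P̄_B = 58.24.
ε = (ΔQ_A/Q̄_A)/(ΔP_B/P̄_B) = (1692/4444.0)/(18.08/58.24) ≈ 1.226.
ε > 0: paperback books and e-books are substitutes.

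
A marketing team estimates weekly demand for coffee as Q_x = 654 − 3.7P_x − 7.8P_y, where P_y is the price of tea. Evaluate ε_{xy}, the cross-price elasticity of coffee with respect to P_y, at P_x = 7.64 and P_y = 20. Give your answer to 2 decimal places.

At P_x = 7.64 and P_y = 20: Q_x = 469.732.
∂Q_x/∂P_y = -7.8.
ε = (∂Q_x/∂P_y)(P_y/Q_x) = -7.8 × (20/469.732) ≈ -0.33.
Since ε < 0, coffee and tea are complements.

-0.33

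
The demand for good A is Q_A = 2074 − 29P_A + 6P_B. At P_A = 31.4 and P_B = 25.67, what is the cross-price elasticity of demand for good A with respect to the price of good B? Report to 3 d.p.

At P_A = 31.4 and P_B = 25.67: Q_A = 1317.42.
∂Q_A/∂P_B = 6.
ε = (∂Q_A/∂P_B)(P_B/Q_A) = 6 × (25.67/1317.42) ≈ 0.117.

0.117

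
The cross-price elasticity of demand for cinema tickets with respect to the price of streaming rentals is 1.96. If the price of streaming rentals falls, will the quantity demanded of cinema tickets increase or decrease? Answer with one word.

ε > 0 and the price of streaming rentals falls, so the quantity of cinema tickets moves in the same direction: it decreases.

decrease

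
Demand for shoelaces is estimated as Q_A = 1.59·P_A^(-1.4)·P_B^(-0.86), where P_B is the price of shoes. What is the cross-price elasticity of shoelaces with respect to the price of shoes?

In a log-linear (constant-elasticity) demand function, the coefficient on the exponent of P_B is the cross-price elasticity.
ε = -0.86. Negative, so shoelaces and shoes are complements.

-0.86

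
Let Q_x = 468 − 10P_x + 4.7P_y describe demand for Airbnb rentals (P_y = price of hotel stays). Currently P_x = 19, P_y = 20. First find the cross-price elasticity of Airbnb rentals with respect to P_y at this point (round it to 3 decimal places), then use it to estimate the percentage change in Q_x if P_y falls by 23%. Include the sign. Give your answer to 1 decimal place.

-5.8%

At P_x = 19, P_y = 20: Q_x = 372.
∂Q_x/∂P_y = 4.7.
ε = (∂Q_x/∂P_y)(P_y/Q_x) = 4.7000 × 20/372 ≈ 0.253.
%ΔQ_x ≈ ε × %ΔP_y = 0.253 × (-23%) = -5.8%.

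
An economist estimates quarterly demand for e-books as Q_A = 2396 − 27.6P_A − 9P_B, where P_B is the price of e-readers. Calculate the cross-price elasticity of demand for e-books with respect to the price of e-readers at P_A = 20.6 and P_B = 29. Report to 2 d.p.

At P_A = 20.6 and P_B = 29: Q_A = 1566.44.
∂Q_A/∂P_B = -9.
ε = (∂Q_A/∂P_B)(P_B/Q_A) = -9 × (29/1566.44) ≈ -0.17.
Since ε < 0, e-books and e-readers are complements.

-0.17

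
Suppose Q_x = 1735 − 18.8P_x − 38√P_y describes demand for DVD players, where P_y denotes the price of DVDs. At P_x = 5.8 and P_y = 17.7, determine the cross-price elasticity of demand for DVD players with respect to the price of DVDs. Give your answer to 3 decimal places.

-0.055

At P_x = 5.8 and P_y = 17.7: Q_x = 1466.089.
∂Q_x/∂P_y = -38/(2√P_y) = -38/(2√17.7) = -4.5161.
ε = (∂Q_x/∂P_y)(P_y/Q_x) = -4.5161 × (17.7/1466.089) ≈ -0.055.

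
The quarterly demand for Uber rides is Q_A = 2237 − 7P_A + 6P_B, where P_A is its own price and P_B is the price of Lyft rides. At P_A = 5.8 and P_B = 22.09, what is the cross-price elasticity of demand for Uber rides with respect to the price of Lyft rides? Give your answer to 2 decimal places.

0.06

At P_A = 5.8 and P_B = 22.09: Q_A = 2328.94.
∂Q_A/∂P_B = 6.
ε = (∂Q_A/∂P_B)(P_B/Q_A) = 6 × (22.09/2328.94) ≈ 0.06.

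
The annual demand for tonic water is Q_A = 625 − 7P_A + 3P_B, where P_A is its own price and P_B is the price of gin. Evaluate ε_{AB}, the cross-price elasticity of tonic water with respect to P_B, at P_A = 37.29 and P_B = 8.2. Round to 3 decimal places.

0.063

At P_A = 37.29 and P_B = 8.2: Q_A = 388.57.
∂Q_A/∂P_B = 3.
ε = (∂Q_A/∂P_B)(P_B/Q_A) = 3 × (8.2/388.57) ≈ 0.063.
Since ε > 0, tonic water and gin are substitutes.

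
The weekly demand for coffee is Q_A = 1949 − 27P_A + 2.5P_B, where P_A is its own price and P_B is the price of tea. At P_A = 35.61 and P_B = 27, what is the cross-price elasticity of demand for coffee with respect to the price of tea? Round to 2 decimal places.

0.06

At P_A = 35.61 and P_B = 27: Q_A = 1055.03.
∂Q_A/∂P_B = 2.5.
ε = (∂Q_A/∂P_B)(P_B/Q_A) = 2.5 × (27/1055.03) ≈ 0.06.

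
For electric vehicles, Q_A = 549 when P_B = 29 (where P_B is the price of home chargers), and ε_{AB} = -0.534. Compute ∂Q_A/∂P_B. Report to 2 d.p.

ε = (∂Q_A/∂P_B)·(P_B/Q_A) ⇒ ∂Q_A/∂P_B = ε·Q_A/P_B = -0.534 × 549/29 ≈ -10.11.

-10.11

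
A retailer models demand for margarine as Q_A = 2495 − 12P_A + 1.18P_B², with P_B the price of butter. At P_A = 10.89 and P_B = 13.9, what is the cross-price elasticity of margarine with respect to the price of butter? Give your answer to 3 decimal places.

At P_A = 10.89 and P_B = 13.9: Q_A = 2592.308.
∂Q_A/∂P_B = 2.36P_B = 2.36(13.9) = 32.8040.
ε = (∂Q_A/∂P_B)(P_B/Q_A) = 32.8040 × (13.9/2592.308) ≈ 0.176.
ε > 0: substitutes.

0.176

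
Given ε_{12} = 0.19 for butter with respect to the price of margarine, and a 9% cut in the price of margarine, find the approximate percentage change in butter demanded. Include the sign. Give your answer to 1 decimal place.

%ΔQ ≈ ε × %ΔP of margarine = 0.19 × (-9%) = -1.7%.
Demand for butter falls by about 1.7%.

-1.7%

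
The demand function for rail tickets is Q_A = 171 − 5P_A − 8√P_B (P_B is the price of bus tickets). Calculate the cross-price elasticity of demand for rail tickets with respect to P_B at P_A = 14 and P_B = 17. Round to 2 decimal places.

At P_A = 14 and P_B = 17: Q_A = 68.015.
∂Q_A/∂P_B = -8/(2√P_B) = -8/(2√17) = -0.9701.
ε = (∂Q_A/∂P_B)(P_B/Q_A) = -0.9701 × (17/68.015) ≈ -0.24.

-0.24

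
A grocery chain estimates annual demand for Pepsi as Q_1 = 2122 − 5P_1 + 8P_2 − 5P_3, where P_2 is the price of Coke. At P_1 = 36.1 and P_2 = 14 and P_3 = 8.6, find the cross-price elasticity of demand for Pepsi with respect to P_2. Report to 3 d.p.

At P_1 = 36.1 and P_2 = 14 and P_3 = 8.6: Q_1 = 2010.5.
∂Q_1/∂P_2 = 8.
ε = (∂Q_1/∂P_2)(P_2/Q_1) = 8 × (14/2010.5) ≈ 0.056.
Since ε > 0, Pepsi and Coke are substitutes.

0.056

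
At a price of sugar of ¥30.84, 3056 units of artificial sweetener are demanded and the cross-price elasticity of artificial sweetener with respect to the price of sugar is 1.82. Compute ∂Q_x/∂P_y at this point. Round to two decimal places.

ε = (∂Q_x/∂P_y)·(P_y/Q_x) ⇒ ∂Q_x/∂P_y = ε·Q_x/P_y = 1.82 × 3056/30.84 ≈ 180.35.

180.35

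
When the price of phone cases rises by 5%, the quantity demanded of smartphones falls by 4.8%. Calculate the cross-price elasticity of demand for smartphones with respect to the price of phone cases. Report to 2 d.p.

ε = (%ΔQ of smartphones) / (%ΔP of phone cases) = (-4.8%) / (5%) ≈ -0.96.

-0.96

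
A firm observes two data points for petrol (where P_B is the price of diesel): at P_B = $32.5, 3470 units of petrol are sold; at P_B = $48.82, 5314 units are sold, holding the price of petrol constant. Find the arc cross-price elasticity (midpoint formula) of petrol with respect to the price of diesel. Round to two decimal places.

ΔQ_A = 5314 − 3470 = 1844; ΔP_B = 48.82 − 32.5 = 16.32.
Midpoints: Q̄_A = 4392.0, P̄_B = 40.66.
ε = (ΔQ_A/Q̄_A)/(ΔP_B/P̄_B) = (1844/4392.0)/(16.32/40.66) ≈ 1.05.

1.05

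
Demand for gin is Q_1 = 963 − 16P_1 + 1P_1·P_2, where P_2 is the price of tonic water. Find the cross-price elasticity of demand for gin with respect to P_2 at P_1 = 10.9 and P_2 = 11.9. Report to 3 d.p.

0.141

At P_1 = 10.9 and P_2 = 11.9: Q_1 = 918.31.
∂Q_1/∂P_2 = 1P_1 = 1(10.9) = 10.9000.
ε = (∂Q_1/∂P_2)(P_2/Q_1) = 10.9000 × (11.9/918.31) ≈ 0.141.
ε > 0: substitutes.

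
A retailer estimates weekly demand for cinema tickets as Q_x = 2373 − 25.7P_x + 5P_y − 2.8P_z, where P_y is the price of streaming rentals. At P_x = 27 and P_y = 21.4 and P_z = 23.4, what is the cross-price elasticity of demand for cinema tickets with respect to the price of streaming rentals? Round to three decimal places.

0.062

At P_x = 27 and P_y = 21.4 and P_z = 23.4: Q_x = 1720.58.
∂Q_x/∂P_y = 5.
ε = (∂Q_x/∂P_y)(P_y/Q_x) = 5 × (21.4/1720.58) ≈ 0.062.
Since ε > 0, cinema tickets and streaming rentals are substitutes.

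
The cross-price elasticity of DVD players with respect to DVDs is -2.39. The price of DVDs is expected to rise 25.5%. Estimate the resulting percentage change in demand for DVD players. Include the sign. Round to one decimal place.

%ΔQ ≈ ε × %ΔP of DVDs = -2.39 × (25.5%) = -60.9%.
Demand for DVD players falls by about 60.9%.

-60.9%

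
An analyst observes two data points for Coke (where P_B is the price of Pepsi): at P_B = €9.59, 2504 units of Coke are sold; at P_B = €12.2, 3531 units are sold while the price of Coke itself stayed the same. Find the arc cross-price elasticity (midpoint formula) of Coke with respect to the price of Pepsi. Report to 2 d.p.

1.42

ΔQ_A = 3531 − 2504 = 1027; ΔP_B = 12.2 − 9.59 = 2.61.
Midpoints: Q̄_A = 3017.5, P̄_B = 10.89.
ε = (ΔQ_A/Q̄_A)/(ΔP_B/P̄_B) = (1027/3017.5)/(2.61/10.89) ≈ 1.42.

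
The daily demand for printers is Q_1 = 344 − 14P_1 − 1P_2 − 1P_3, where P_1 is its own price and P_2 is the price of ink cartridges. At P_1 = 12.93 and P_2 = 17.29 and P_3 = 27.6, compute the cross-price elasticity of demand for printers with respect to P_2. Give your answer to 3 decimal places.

At P_1 = 12.93 and P_2 = 17.29 and P_3 = 27.6: Q_1 = 118.09.
∂Q_1/∂P_2 = -1.
ε = (∂Q_1/∂P_2)(P_2/Q_1) = -1 × (17.29/118.09) ≈ -0.146.
Since ε < 0, printers and ink cartridges are complements.

-0.146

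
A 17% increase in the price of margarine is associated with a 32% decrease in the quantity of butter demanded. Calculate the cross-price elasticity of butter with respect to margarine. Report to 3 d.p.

ε = (%ΔQ of butter) / (%ΔP of margarine) = (-32%) / (17%) ≈ -1.882.

-1.882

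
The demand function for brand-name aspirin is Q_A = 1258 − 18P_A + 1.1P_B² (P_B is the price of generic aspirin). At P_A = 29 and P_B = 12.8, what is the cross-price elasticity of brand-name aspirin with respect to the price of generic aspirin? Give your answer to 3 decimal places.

At P_A = 29 and P_B = 12.8: Q_A = 916.224.
∂Q_A/∂P_B = 2.2P_B = 2.2(12.8) = 28.1600.
ε = (∂Q_A/∂P_B)(P_B/Q_A) = 28.1600 × (12.8/916.224) ≈ 0.393.

0.393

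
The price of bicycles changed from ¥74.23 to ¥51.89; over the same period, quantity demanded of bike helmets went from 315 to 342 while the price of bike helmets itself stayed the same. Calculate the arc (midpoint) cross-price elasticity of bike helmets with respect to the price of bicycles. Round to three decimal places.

ΔQ_A = 342 − 315 = 27; ΔP_B = 51.89 − 74.23 = -22.34.
Midpoints: Q̄_A = 328.5, P̄_B = 63.06.
ε = (ΔQ_A/Q̄_A)/(ΔP_B/P̄_B) = (27/328.5)/(-22.34/63.06) ≈ -0.232.
ε < 0: bike helmets and bicycles are complements.

-0.232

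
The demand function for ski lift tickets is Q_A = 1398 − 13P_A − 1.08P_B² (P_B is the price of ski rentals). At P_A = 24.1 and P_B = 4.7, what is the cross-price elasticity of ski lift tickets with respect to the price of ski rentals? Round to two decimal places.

At P_A = 24.1 and P_B = 4.7: Q_A = 1060.843.
∂Q_A/∂P_B = -2.16P_B = -2.16(4.7) = -10.1520.
ε = (∂Q_A/∂P_B)(P_B/Q_A) = -10.1520 × (4.7/1060.843) ≈ -0.04.

-0.04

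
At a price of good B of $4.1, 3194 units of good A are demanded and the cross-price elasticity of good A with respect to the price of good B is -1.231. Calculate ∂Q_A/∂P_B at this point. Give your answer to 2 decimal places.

-958.98

ε = (∂Q_A/∂P_B)·(P_B/Q_A) ⇒ ∂Q_A/∂P_B = ε·Q_A/P_B = -1.231 × 3194/4.1 ≈ -958.98.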